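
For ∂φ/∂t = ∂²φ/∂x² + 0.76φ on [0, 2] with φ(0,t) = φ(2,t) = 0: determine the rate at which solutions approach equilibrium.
Eigenvalues: λₙ = n²π²/2² - 0.76.
First three modes:
  n=1: λ₁ = π²/2² - 0.76 ≈ 1.707
  n=2: λ₂ = 4π²/2² - 0.76 ≈ 9.11
  n=3: λ₃ = 9π²/2² - 0.76 ≈ 21.447
Since π²/2² ≈ 2.467 > 0.76, all λₙ > 0.
The n=1 mode decays slowest → dominates as t → ∞.
Asymptotic: φ ~ c₁ sin(πx/2) e^{-λ₁t} with decay rate λ₁ ≈ 1.707.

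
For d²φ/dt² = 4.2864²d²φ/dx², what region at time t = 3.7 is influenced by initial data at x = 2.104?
Domain of influence: [-13.75568, 17.96368]. Data at x = 2.104 spreads outward at speed 4.2864.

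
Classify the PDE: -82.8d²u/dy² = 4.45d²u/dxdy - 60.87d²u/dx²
Rewriting in standard form: 60.87d²u/dx² - 4.45d²u/dxdy - 82.8d²u/dy² = 0. A = 60.87, B = -4.45, C = -82.8. Discriminant B² - 4AC = 20179.9465. Since 20179.9465 > 0, hyperbolic.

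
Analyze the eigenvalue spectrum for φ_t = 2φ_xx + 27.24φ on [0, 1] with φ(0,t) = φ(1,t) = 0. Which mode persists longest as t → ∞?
Eigenvalues: λₙ = 2n²π²/1² - 27.24.
First three modes:
  n=1: λ₁ = 2π² - 27.24 ≈ -7.501
  n=2: λ₂ = 8π² - 27.24 ≈ 51.717
  n=3: λ₃ = 18π² - 27.24 ≈ 150.413
Since 2π² ≈ 19.739 < 27.24, λ₁ < 0.
The n=1 mode grows fastest (−λₙ is largest for n=1) → dominates.
Asymptotic: φ ~ c₁ sin(πx/1) e^{7.501t} (exponential growth at rate −λ₁ ≈ 7.501).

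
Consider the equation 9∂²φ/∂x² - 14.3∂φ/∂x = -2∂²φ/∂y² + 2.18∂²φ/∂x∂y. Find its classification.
Rewriting in standard form: 9∂²φ/∂x² - 2.18∂²φ/∂x∂y + 2∂²φ/∂y² - 14.3∂φ/∂x = 0. Elliptic. (A = 9, B = -2.18, C = 2 gives B² - 4AC = -67.2476.)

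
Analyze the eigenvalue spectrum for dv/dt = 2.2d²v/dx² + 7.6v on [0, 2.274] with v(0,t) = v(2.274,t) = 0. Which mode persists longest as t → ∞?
Eigenvalues: λₙ = 2.2n²π²/2.274² - 7.6.
First three modes:
  n=1: λ₁ = 2.2π²/2.274² - 7.6 ≈ -3.401
  n=2: λ₂ = 8.8π²/2.274² - 7.6 ≈ 9.196
  n=3: λ₃ = 19.8π²/2.274² - 7.6 ≈ 30.191
Since 2.2π²/2.274² ≈ 4.199 < 7.6, λ₁ < 0.
The n=1 mode grows fastest (−λₙ is largest for n=1) → dominates.
Asymptotic: v ~ c₁ sin(πx/2.274) e^{3.401t} (exponential growth at rate −λ₁ ≈ 3.401).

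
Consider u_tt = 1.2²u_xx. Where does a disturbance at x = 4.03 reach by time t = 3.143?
Domain of influence: [0.2584, 7.8016]. Data at x = 4.03 spreads outward at speed 1.2.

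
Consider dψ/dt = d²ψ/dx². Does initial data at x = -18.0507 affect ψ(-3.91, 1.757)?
Yes, for any finite x. The heat equation has infinite propagation speed, so all initial data affects all points at any t > 0.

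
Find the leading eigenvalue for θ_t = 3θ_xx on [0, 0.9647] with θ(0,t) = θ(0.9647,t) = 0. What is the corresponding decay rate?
Eigenvalues: λₙ = 3n²π²/0.9647².
First three modes:
  n=1: λ₁ = 3π²/0.9647² ≈ 31.815
  n=2: λ₂ = 12π²/0.9647² ≈ 127.261 (4× faster decay)
  n=3: λ₃ = 27π²/0.9647² ≈ 286.338 (9× faster decay)
As t → ∞, higher modes decay exponentially faster. The n=1 mode dominates: θ ~ c₁ sin(πx/0.9647) e^{-λ₁t}.
Decay rate: λ₁ = 3π²/0.9647² ≈ 31.815.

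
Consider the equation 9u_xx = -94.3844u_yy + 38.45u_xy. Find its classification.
Rewriting in standard form: 9u_xx - 38.45u_xy + 94.3844u_yy = 0. Elliptic. (A = 9, B = -38.45, C = 94.3844 gives B² - 4AC = -1919.4359.)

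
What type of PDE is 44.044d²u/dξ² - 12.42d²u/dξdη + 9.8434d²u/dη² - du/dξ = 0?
With A = 44.044, B = -12.42, C = 9.8434, the discriminant is -1579.9144384. This is an elliptic PDE.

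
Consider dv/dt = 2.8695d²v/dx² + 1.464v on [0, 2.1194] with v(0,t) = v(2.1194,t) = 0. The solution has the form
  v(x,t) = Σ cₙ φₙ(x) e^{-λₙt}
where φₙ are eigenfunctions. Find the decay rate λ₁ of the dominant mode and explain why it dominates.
Eigenvalues: λₙ = 2.8695n²π²/2.1194² - 1.464.
First three modes:
  n=1: λ₁ = 2.8695π²/2.1194² - 1.464 ≈ 4.841
  n=2: λ₂ = 11.478π²/2.1194² - 1.464 ≈ 23.756
  n=3: λ₃ = 25.8255π²/2.1194² - 1.464 ≈ 55.28
Since 2.8695π²/2.1194² ≈ 6.305 > 1.464, all λₙ > 0.
The n=1 mode decays slowest → dominates as t → ∞.
Asymptotic: v ~ c₁ sin(πx/2.1194) e^{-λ₁t} with decay rate λ₁ ≈ 4.841.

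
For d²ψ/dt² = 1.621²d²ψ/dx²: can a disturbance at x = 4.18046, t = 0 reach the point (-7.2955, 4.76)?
No. The domain of dependence is [-15.01146, 0.42046], and 4.18046 is outside this interval.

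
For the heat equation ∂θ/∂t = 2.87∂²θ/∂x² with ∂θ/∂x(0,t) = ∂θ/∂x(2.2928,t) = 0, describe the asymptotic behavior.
θ → constant (steady state). Heat is conserved (no flux at boundaries); solution approaches the spatial average.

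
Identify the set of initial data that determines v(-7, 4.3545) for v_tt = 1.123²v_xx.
Domain of dependence: [-11.8901035, -2.1098965]. Signals travel at speed 1.123, so data within |x - -7| ≤ 1.123·4.3545 = 4.8901035 can reach the point.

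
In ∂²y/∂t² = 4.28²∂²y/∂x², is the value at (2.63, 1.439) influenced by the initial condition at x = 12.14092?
No. The domain of dependence is [-3.52892, 8.78892], and 12.14092 is outside this interval.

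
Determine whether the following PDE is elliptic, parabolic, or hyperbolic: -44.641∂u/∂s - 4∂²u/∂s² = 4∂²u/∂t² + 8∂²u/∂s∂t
Rewriting in standard form: -4∂²u/∂s² - 8∂²u/∂s∂t - 4∂²u/∂t² - 44.641∂u/∂s = 0. Coefficients: A = -4, B = -8, C = -4. B² - 4AC = 0, which is zero, so the equation is parabolic.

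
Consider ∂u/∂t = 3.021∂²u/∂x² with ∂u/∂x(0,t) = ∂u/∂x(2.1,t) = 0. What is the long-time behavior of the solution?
As t → ∞, u → constant (steady state). Heat is conserved (no flux at boundaries); solution approaches the spatial average.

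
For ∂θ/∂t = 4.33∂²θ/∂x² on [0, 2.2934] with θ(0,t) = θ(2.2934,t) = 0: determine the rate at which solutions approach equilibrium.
Eigenvalues: λₙ = 4.33n²π²/2.2934².
First three modes:
  n=1: λ₁ = 4.33π²/2.2934² ≈ 8.125
  n=2: λ₂ = 17.32π²/2.2934² ≈ 32.5 (4× faster decay)
  n=3: λ₃ = 38.97π²/2.2934² ≈ 73.126 (9× faster decay)
As t → ∞, higher modes decay exponentially faster. The n=1 mode dominates: θ ~ c₁ sin(πx/2.2934) e^{-λ₁t}.
Decay rate: λ₁ = 4.33π²/2.2934² ≈ 8.125.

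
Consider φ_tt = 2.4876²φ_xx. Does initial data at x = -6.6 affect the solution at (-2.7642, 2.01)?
Yes. The domain of dependence is [-7.764276, 2.235876], and -6.6 ∈ [-7.764276, 2.235876].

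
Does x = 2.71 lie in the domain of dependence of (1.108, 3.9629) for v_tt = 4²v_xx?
Yes. The domain of dependence is [-14.7436, 16.9596], and 2.71 ∈ [-14.7436, 16.9596].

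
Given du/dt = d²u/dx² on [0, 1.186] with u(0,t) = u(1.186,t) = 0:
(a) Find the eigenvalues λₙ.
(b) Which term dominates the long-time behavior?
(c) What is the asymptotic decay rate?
Eigenvalues: λₙ = n²π²/1.186².
First three modes:
  n=1: λ₁ = π²/1.186² ≈ 7.017
  n=2: λ₂ = 4π²/1.186² ≈ 28.067 (4× faster decay)
  n=3: λ₃ = 9π²/1.186² ≈ 63.15 (9× faster decay)
As t → ∞, higher modes decay exponentially faster. The n=1 mode dominates: u ~ c₁ sin(πx/1.186) e^{-λ₁t}.
Decay rate: λ₁ = π²/1.186² ≈ 7.017.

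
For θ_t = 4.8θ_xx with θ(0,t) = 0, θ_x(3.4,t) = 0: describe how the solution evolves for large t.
θ → 0. Heat escapes through the Dirichlet boundary.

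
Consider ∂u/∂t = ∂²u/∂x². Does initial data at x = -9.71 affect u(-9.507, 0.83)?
Yes, for any finite x. The heat equation has infinite propagation speed, so all initial data affects all points at any t > 0.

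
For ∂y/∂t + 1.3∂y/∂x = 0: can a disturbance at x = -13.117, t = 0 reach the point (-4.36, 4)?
No. Only data at x = -9.56 affects (-4.36, 4). Advection has one-way propagation along characteristics.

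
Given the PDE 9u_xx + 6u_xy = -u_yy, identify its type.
Rewriting in standard form: 9u_xx + 6u_xy + u_yy = 0. The second-order coefficients are A = 9, B = 6, C = 1. Since B² - 4AC = 0 = 0, this is a parabolic PDE.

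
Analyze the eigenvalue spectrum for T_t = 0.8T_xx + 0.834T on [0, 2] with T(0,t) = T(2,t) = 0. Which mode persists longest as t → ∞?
Eigenvalues: λₙ = 0.8n²π²/2² - 0.834.
First three modes:
  n=1: λ₁ = 0.8π²/2² - 0.834 ≈ 1.14
  n=2: λ₂ = 3.2π²/2² - 0.834 ≈ 7.062
  n=3: λ₃ = 7.2π²/2² - 0.834 ≈ 16.931
Since 0.8π²/2² ≈ 1.974 > 0.834, all λₙ > 0.
The n=1 mode decays slowest → dominates as t → ∞.
Asymptotic: T ~ c₁ sin(πx/2) e^{-λ₁t} with decay rate λ₁ ≈ 1.14.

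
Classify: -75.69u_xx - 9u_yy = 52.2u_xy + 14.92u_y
Rewriting in standard form: -75.69u_xx - 52.2u_xy - 9u_yy - 14.92u_y = 0. Parabolic (discriminant = 0).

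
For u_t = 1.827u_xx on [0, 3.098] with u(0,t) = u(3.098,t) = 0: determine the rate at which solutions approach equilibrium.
Eigenvalues: λₙ = 1.827n²π²/3.098².
First three modes:
  n=1: λ₁ = 1.827π²/3.098² ≈ 1.879
  n=2: λ₂ = 7.308π²/3.098² ≈ 7.515 (4× faster decay)
  n=3: λ₃ = 16.443π²/3.098² ≈ 16.909 (9× faster decay)
As t → ∞, higher modes decay exponentially faster. The n=1 mode dominates: u ~ c₁ sin(πx/3.098) e^{-λ₁t}.
Decay rate: λ₁ = 1.827π²/3.098² ≈ 1.879.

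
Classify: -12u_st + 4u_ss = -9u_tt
Rewriting in standard form: 4u_ss - 12u_st + 9u_tt = 0. Parabolic (discriminant = 0).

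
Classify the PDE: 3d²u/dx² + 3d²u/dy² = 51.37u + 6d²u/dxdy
Rewriting in standard form: 3d²u/dx² - 6d²u/dxdy + 3d²u/dy² - 51.37u = 0. A = 3, B = -6, C = 3. Discriminant B² - 4AC = 0. Since 0 = 0, parabolic.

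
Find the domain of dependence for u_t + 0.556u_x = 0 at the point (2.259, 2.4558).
A single point: x = 0.8935752. The characteristic through (2.259, 2.4558) is x - 0.556t = const, so x = 2.259 - 0.556·2.4558 = 0.8935752.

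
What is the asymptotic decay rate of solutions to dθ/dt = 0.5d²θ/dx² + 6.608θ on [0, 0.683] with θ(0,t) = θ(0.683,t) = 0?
Eigenvalues: λₙ = 0.5n²π²/0.683² - 6.608.
First three modes:
  n=1: λ₁ = 0.5π²/0.683² - 6.608 ≈ 3.971
  n=2: λ₂ = 2π²/0.683² - 6.608 ≈ 35.706
  n=3: λ₃ = 4.5π²/0.683² - 6.608 ≈ 88.599
Since 0.5π²/0.683² ≈ 10.579 > 6.608, all λₙ > 0.
The n=1 mode decays slowest → dominates as t → ∞.
Asymptotic: θ ~ c₁ sin(πx/0.683) e^{-λ₁t} with decay rate λ₁ ≈ 3.971.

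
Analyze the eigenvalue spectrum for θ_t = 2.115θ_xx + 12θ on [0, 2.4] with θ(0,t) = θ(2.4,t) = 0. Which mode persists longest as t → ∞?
Eigenvalues: λₙ = 2.115n²π²/2.4² - 12.
First three modes:
  n=1: λ₁ = 2.115π²/2.4² - 12 ≈ -8.376
  n=2: λ₂ = 8.46π²/2.4² - 12 ≈ 2.496
  n=3: λ₃ = 19.035π²/2.4² - 12 ≈ 20.616
Since 2.115π²/2.4² ≈ 3.624 < 12, λ₁ < 0.
The n=1 mode grows fastest (−λₙ is largest for n=1) → dominates.
Asymptotic: θ ~ c₁ sin(πx/2.4) e^{8.376t} (exponential growth at rate −λ₁ ≈ 8.376).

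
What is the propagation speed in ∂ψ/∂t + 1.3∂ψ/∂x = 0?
Speed = 1.3. Information travels along x - 1.3t = const (rightward).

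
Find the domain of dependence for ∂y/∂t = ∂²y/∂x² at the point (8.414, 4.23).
The entire real line. The heat equation has infinite propagation speed: any initial disturbance instantly affects all points (though exponentially small far away).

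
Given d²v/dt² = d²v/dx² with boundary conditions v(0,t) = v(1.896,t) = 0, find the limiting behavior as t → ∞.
v oscillates (no decay). Energy is conserved; the solution oscillates indefinitely as standing waves.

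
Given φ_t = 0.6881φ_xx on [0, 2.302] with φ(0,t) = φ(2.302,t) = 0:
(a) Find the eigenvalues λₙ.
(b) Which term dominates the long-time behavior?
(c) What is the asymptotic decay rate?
Eigenvalues: λₙ = 0.6881n²π²/2.302².
First three modes:
  n=1: λ₁ = 0.6881π²/2.302² ≈ 1.282
  n=2: λ₂ = 2.7524π²/2.302² ≈ 5.126 (4× faster decay)
  n=3: λ₃ = 6.1929π²/2.302² ≈ 11.534 (9× faster decay)
As t → ∞, higher modes decay exponentially faster. The n=1 mode dominates: φ ~ c₁ sin(πx/2.302) e^{-λ₁t}.
Decay rate: λ₁ = 0.6881π²/2.302² ≈ 1.282.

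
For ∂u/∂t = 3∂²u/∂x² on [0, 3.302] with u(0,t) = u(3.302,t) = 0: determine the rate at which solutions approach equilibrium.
Eigenvalues: λₙ = 3n²π²/3.302².
First three modes:
  n=1: λ₁ = 3π²/3.302² ≈ 2.716
  n=2: λ₂ = 12π²/3.302² ≈ 10.862 (4× faster decay)
  n=3: λ₃ = 27π²/3.302² ≈ 24.44 (9× faster decay)
As t → ∞, higher modes decay exponentially faster. The n=1 mode dominates: u ~ c₁ sin(πx/3.302) e^{-λ₁t}.
Decay rate: λ₁ = 3π²/3.302² ≈ 2.716.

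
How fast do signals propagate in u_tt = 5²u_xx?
Speed = 5. Information travels along characteristics x = x₀ ± 5t.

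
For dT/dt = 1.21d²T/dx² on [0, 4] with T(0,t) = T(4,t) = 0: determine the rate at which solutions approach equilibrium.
Eigenvalues: λₙ = 1.21n²π²/4².
First three modes:
  n=1: λ₁ = 1.21π²/4² ≈ 0.746
  n=2: λ₂ = 4.84π²/4² ≈ 2.986 (4× faster decay)
  n=3: λ₃ = 10.89π²/4² ≈ 6.717 (9× faster decay)
As t → ∞, higher modes decay exponentially faster. The n=1 mode dominates: T ~ c₁ sin(πx/4) e^{-λ₁t}.
Decay rate: λ₁ = 1.21π²/4² ≈ 0.746.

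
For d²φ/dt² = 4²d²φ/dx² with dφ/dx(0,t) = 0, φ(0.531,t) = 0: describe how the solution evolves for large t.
φ oscillates (no decay). Energy is conserved; the solution oscillates indefinitely as standing waves.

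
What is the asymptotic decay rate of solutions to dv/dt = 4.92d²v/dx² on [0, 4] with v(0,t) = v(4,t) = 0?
Eigenvalues: λₙ = 4.92n²π²/4².
First three modes:
  n=1: λ₁ = 4.92π²/4² ≈ 3.035
  n=2: λ₂ = 19.68π²/4² ≈ 12.14 (4× faster decay)
  n=3: λ₃ = 44.28π²/4² ≈ 27.314 (9× faster decay)
As t → ∞, higher modes decay exponentially faster. The n=1 mode dominates: v ~ c₁ sin(πx/4) e^{-λ₁t}.
Decay rate: λ₁ = 4.92π²/4² ≈ 3.035.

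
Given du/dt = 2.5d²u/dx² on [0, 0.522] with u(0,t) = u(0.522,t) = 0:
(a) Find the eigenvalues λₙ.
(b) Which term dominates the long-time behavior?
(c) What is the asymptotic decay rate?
Eigenvalues: λₙ = 2.5n²π²/0.522².
First three modes:
  n=1: λ₁ = 2.5π²/0.522² ≈ 90.552
  n=2: λ₂ = 10π²/0.522² ≈ 362.209 (4× faster decay)
  n=3: λ₃ = 22.5π²/0.522² ≈ 814.969 (9× faster decay)
As t → ∞, higher modes decay exponentially faster. The n=1 mode dominates: u ~ c₁ sin(πx/0.522) e^{-λ₁t}.
Decay rate: λ₁ = 2.5π²/0.522² ≈ 90.552.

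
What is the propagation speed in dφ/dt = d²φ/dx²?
Infinite. The heat equation is parabolic, not hyperbolic, so disturbances propagate instantly.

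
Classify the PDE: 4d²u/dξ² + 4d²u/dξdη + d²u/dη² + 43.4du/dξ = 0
A = 4, B = 4, C = 1. Discriminant B² - 4AC = 0. Since 0 = 0, parabolic.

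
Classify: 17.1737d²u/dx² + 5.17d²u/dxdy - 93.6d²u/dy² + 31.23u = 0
Hyperbolic (discriminant = 6456.56218).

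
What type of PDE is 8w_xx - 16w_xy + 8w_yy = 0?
With A = 8, B = -16, C = 8, the discriminant is 0. This is a parabolic PDE.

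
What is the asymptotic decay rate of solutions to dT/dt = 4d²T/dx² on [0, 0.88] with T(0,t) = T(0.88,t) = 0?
Eigenvalues: λₙ = 4n²π²/0.88².
First three modes:
  n=1: λ₁ = 4π²/0.88² ≈ 50.979
  n=2: λ₂ = 16π²/0.88² ≈ 203.917 (4× faster decay)
  n=3: λ₃ = 36π²/0.88² ≈ 458.814 (9× faster decay)
As t → ∞, higher modes decay exponentially faster. The n=1 mode dominates: T ~ c₁ sin(πx/0.88) e^{-λ₁t}.
Decay rate: λ₁ = 4π²/0.88² ≈ 50.979.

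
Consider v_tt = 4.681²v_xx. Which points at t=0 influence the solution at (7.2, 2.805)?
Domain of dependence: [-5.930205, 20.330205]. Signals travel at speed 4.681, so data within |x - 7.2| ≤ 4.681·2.805 = 13.130205 can reach the point.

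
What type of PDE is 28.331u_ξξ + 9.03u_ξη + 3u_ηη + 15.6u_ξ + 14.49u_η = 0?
With A = 28.331, B = 9.03, C = 3, the discriminant is -258.4311. This is an elliptic PDE.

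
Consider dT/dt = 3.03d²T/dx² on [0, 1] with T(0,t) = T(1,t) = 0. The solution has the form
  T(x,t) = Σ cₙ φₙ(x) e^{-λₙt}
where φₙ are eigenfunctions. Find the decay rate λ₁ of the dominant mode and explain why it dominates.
Eigenvalues: λₙ = 3.03n²π².
First three modes:
  n=1: λ₁ = 3.03π² ≈ 29.905
  n=2: λ₂ = 12.12π² ≈ 119.62 (4× faster decay)
  n=3: λ₃ = 27.27π² ≈ 269.144 (9× faster decay)
As t → ∞, higher modes decay exponentially faster. The n=1 mode dominates: T ~ c₁ sin(πx) e^{-λ₁t}.
Decay rate: λ₁ = 3.03π² ≈ 29.905.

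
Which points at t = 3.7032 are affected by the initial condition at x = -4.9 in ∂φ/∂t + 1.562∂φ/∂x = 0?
At x = 0.8843984. The characteristic carries data from (-4.9, 0) to (0.8843984, 3.7032).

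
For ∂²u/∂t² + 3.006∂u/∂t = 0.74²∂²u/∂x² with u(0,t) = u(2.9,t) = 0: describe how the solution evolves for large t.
u → 0. Damping (γ=3.006) dissipates energy; oscillations decay exponentially.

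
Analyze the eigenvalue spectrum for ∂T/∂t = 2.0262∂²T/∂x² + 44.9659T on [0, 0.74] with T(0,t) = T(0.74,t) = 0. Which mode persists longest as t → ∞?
Eigenvalues: λₙ = 2.0262n²π²/0.74² - 44.9659.
First three modes:
  n=1: λ₁ = 2.0262π²/0.74² - 44.9659 ≈ -8.447
  n=2: λ₂ = 8.1048π²/0.74² - 44.9659 ≈ 101.11
  n=3: λ₃ = 18.2358π²/0.74² - 44.9659 ≈ 283.705
Since 2.0262π²/0.74² ≈ 36.519 < 44.9659, λ₁ < 0.
The n=1 mode grows fastest (−λₙ is largest for n=1) → dominates.
Asymptotic: T ~ c₁ sin(πx/0.74) e^{8.447t} (exponential growth at rate −λ₁ ≈ 8.447).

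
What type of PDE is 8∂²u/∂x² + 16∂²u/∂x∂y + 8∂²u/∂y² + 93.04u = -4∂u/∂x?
Rewriting in standard form: 8∂²u/∂x² + 16∂²u/∂x∂y + 8∂²u/∂y² + 4∂u/∂x + 93.04u = 0. With A = 8, B = 16, C = 8, the discriminant is 0. This is a parabolic PDE.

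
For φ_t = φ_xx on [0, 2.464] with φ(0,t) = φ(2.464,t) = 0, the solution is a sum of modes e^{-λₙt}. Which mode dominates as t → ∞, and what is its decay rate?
Eigenvalues: λₙ = n²π²/2.464².
First three modes:
  n=1: λ₁ = π²/2.464² ≈ 1.626
  n=2: λ₂ = 4π²/2.464² ≈ 6.502 (4× faster decay)
  n=3: λ₃ = 9π²/2.464² ≈ 14.631 (9× faster decay)
As t → ∞, higher modes decay exponentially faster. The n=1 mode dominates: φ ~ c₁ sin(πx/2.464) e^{-λ₁t}.
Decay rate: λ₁ = π²/2.464² ≈ 1.626.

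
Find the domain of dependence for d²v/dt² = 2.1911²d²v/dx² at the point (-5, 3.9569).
Domain of dependence: [-13.66996359, 3.66996359]. Signals travel at speed 2.1911, so data within |x - -5| ≤ 2.1911·3.9569 = 8.66996359 can reach the point.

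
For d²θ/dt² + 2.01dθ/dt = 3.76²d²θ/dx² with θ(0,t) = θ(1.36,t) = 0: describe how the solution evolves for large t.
θ → 0. Damping (γ=2.01) dissipates energy; oscillations decay exponentially.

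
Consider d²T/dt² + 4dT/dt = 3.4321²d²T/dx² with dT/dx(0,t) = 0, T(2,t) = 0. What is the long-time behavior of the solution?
As t → ∞, T → 0. Damping (γ=4) dissipates energy; oscillations decay exponentially.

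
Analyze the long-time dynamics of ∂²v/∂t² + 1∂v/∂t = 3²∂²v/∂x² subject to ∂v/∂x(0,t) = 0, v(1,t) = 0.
Long-time behavior: v → 0. Damping (γ=1) dissipates energy; oscillations decay exponentially.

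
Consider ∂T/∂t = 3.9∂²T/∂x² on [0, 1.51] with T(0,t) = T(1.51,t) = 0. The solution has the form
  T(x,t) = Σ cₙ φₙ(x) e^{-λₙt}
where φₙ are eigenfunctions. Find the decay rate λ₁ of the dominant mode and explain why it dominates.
Eigenvalues: λₙ = 3.9n²π²/1.51².
First three modes:
  n=1: λ₁ = 3.9π²/1.51² ≈ 16.881
  n=2: λ₂ = 15.6π²/1.51² ≈ 67.526 (4× faster decay)
  n=3: λ₃ = 35.1π²/1.51² ≈ 151.933 (9× faster decay)
As t → ∞, higher modes decay exponentially faster. The n=1 mode dominates: T ~ c₁ sin(πx/1.51) e^{-λ₁t}.
Decay rate: λ₁ = 3.9π²/1.51² ≈ 16.881.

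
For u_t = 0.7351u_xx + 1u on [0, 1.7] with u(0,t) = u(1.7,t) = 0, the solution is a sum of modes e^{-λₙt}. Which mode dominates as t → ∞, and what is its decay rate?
Eigenvalues: λₙ = 0.7351n²π²/1.7² - 1.
First three modes:
  n=1: λ₁ = 0.7351π²/1.7² - 1 ≈ 1.51
  n=2: λ₂ = 2.9404π²/1.7² - 1 ≈ 9.042
  n=3: λ₃ = 6.6159π²/1.7² - 1 ≈ 21.594
Since 0.7351π²/1.7² ≈ 2.51 > 1, all λₙ > 0.
The n=1 mode decays slowest → dominates as t → ∞.
Asymptotic: u ~ c₁ sin(πx/1.7) e^{-λ₁t} with decay rate λ₁ ≈ 1.51.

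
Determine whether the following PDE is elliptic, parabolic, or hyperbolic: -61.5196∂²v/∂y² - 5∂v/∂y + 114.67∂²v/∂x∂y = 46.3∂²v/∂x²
Rewriting in standard form: -46.3∂²v/∂x² + 114.67∂²v/∂x∂y - 61.5196∂²v/∂y² - 5∂v/∂y = 0. Coefficients: A = -46.3, B = 114.67, C = -61.5196. B² - 4AC = 1755.77898, which is positive, so the equation is hyperbolic.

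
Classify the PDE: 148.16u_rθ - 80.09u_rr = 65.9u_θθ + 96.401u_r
Rewriting in standard form: -80.09u_rr + 148.16u_rθ - 65.9u_θθ - 96.401u_r = 0. A = -80.09, B = 148.16, C = -65.9. Discriminant B² - 4AC = 839.6616. Since 839.6616 > 0, hyperbolic.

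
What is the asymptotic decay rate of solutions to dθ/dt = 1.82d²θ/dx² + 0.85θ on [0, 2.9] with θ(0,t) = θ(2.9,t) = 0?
Eigenvalues: λₙ = 1.82n²π²/2.9² - 0.85.
First three modes:
  n=1: λ₁ = 1.82π²/2.9² - 0.85 ≈ 1.286
  n=2: λ₂ = 7.28π²/2.9² - 0.85 ≈ 7.693
  n=3: λ₃ = 16.38π²/2.9² - 0.85 ≈ 18.373
Since 1.82π²/2.9² ≈ 2.136 > 0.85, all λₙ > 0.
The n=1 mode decays slowest → dominates as t → ∞.
Asymptotic: θ ~ c₁ sin(πx/2.9) e^{-λ₁t} with decay rate λ₁ ≈ 1.286.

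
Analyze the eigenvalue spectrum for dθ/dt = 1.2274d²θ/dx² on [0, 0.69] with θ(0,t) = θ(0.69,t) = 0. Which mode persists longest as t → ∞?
Eigenvalues: λₙ = 1.2274n²π²/0.69².
First three modes:
  n=1: λ₁ = 1.2274π²/0.69² ≈ 25.444
  n=2: λ₂ = 4.9096π²/0.69² ≈ 101.777 (4× faster decay)
  n=3: λ₃ = 11.0466π²/0.69² ≈ 228.997 (9× faster decay)
As t → ∞, higher modes decay exponentially faster. The n=1 mode dominates: θ ~ c₁ sin(πx/0.69) e^{-λ₁t}.
Decay rate: λ₁ = 1.2274π²/0.69² ≈ 25.444.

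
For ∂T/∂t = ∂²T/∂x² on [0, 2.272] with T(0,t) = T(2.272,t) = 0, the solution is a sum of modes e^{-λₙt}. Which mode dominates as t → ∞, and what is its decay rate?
Eigenvalues: λₙ = n²π²/2.272².
First three modes:
  n=1: λ₁ = π²/2.272² ≈ 1.912
  n=2: λ₂ = 4π²/2.272² ≈ 7.648 (4× faster decay)
  n=3: λ₃ = 9π²/2.272² ≈ 17.208 (9× faster decay)
As t → ∞, higher modes decay exponentially faster. The n=1 mode dominates: T ~ c₁ sin(πx/2.272) e^{-λ₁t}.
Decay rate: λ₁ = π²/2.272² ≈ 1.912.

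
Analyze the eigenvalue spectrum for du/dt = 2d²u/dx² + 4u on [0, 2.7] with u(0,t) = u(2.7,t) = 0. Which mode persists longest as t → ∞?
Eigenvalues: λₙ = 2n²π²/2.7² - 4.
First three modes:
  n=1: λ₁ = 2π²/2.7² - 4 ≈ -1.292
  n=2: λ₂ = 8π²/2.7² - 4 ≈ 6.831
  n=3: λ₃ = 18π²/2.7² - 4 ≈ 20.369
Since 2π²/2.7² ≈ 2.708 < 4, λ₁ < 0.
The n=1 mode grows fastest (−λₙ is largest for n=1) → dominates.
Asymptotic: u ~ c₁ sin(πx/2.7) e^{1.292t} (exponential growth at rate −λ₁ ≈ 1.292).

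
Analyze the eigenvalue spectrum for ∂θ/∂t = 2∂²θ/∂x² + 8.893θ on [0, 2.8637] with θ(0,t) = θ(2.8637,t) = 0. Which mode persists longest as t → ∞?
Eigenvalues: λₙ = 2n²π²/2.8637² - 8.893.
First three modes:
  n=1: λ₁ = 2π²/2.8637² - 8.893 ≈ -6.486
  n=2: λ₂ = 8π²/2.8637² - 8.893 ≈ 0.735
  n=3: λ₃ = 18π²/2.8637² - 8.893 ≈ 12.77
Since 2π²/2.8637² ≈ 2.407 < 8.893, λ₁ < 0.
The n=1 mode grows fastest (−λₙ is largest for n=1) → dominates.
Asymptotic: θ ~ c₁ sin(πx/2.8637) e^{6.486t} (exponential growth at rate −λ₁ ≈ 6.486).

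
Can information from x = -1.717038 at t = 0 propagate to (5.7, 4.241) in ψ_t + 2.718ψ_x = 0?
No. Only data at x = -5.827038 affects (5.7, 4.241). Advection has one-way propagation along characteristics.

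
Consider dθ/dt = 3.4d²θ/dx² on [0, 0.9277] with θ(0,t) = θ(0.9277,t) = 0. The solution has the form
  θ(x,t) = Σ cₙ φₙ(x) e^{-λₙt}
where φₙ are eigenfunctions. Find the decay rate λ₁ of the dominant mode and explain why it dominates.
Eigenvalues: λₙ = 3.4n²π²/0.9277².
First three modes:
  n=1: λ₁ = 3.4π²/0.9277² ≈ 38.991
  n=2: λ₂ = 13.6π²/0.9277² ≈ 155.964 (4× faster decay)
  n=3: λ₃ = 30.6π²/0.9277² ≈ 350.918 (9× faster decay)
As t → ∞, higher modes decay exponentially faster. The n=1 mode dominates: θ ~ c₁ sin(πx/0.9277) e^{-λ₁t}.
Decay rate: λ₁ = 3.4π²/0.9277² ≈ 38.991.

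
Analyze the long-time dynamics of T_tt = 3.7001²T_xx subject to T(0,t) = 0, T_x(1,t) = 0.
Long-time behavior: T oscillates (no decay). Energy is conserved; the solution oscillates indefinitely as standing waves.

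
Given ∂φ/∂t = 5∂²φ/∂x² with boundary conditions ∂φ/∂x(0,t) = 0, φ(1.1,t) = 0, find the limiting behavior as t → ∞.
φ → 0. Heat escapes through the Dirichlet boundary.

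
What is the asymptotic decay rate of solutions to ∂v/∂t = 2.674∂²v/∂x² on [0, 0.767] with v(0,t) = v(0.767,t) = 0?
Eigenvalues: λₙ = 2.674n²π²/0.767².
First three modes:
  n=1: λ₁ = 2.674π²/0.767² ≈ 44.861
  n=2: λ₂ = 10.696π²/0.767² ≈ 179.445 (4× faster decay)
  n=3: λ₃ = 24.066π²/0.767² ≈ 403.75 (9× faster decay)
As t → ∞, higher modes decay exponentially faster. The n=1 mode dominates: v ~ c₁ sin(πx/0.767) e^{-λ₁t}.
Decay rate: λ₁ = 2.674π²/0.767² ≈ 44.861.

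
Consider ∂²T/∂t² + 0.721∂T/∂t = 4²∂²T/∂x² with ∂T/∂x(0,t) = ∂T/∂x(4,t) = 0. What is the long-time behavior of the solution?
As t → ∞, T → constant (steady state). Damping (γ=0.721) dissipates the nonconstant modes; with Neumann BCs the spatial average obeys M''+γM'=0 and tends to a finite limit.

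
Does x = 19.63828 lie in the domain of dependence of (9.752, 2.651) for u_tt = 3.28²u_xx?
No. The domain of dependence is [1.05672, 18.44728], and 19.63828 is outside this interval.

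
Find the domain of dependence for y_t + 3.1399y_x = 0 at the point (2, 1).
A single point: x = -1.1399. The characteristic through (2, 1) is x - 3.1399t = const, so x = 2 - 3.1399·1 = -1.1399.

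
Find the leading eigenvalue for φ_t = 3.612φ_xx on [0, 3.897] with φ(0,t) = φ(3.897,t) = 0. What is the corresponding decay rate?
Eigenvalues: λₙ = 3.612n²π²/3.897².
First three modes:
  n=1: λ₁ = 3.612π²/3.897² ≈ 2.347
  n=2: λ₂ = 14.448π²/3.897² ≈ 9.39 (4× faster decay)
  n=3: λ₃ = 32.508π²/3.897² ≈ 21.127 (9× faster decay)
As t → ∞, higher modes decay exponentially faster. The n=1 mode dominates: φ ~ c₁ sin(πx/3.897) e^{-λ₁t}.
Decay rate: λ₁ = 3.612π²/3.897² ≈ 2.347.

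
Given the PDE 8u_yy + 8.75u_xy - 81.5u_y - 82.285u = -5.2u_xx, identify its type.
Rewriting in standard form: 5.2u_xx + 8.75u_xy + 8u_yy - 81.5u_y - 82.285u = 0. The second-order coefficients are A = 5.2, B = 8.75, C = 8. Since B² - 4AC = -89.8375 < 0, this is an elliptic PDE.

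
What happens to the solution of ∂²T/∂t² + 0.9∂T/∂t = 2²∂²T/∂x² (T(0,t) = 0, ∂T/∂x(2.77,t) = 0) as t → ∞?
T → 0. Damping (γ=0.9) dissipates energy; oscillations decay exponentially.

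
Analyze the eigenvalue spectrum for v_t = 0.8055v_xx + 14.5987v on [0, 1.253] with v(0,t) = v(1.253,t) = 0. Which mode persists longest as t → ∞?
Eigenvalues: λₙ = 0.8055n²π²/1.253² - 14.5987.
First three modes:
  n=1: λ₁ = 0.8055π²/1.253² - 14.5987 ≈ -9.535
  n=2: λ₂ = 3.222π²/1.253² - 14.5987 ≈ 5.656
  n=3: λ₃ = 7.2495π²/1.253² - 14.5987 ≈ 30.974
Since 0.8055π²/1.253² ≈ 5.064 < 14.5987, λ₁ < 0.
The n=1 mode grows fastest (−λₙ is largest for n=1) → dominates.
Asymptotic: v ~ c₁ sin(πx/1.253) e^{9.535t} (exponential growth at rate −λ₁ ≈ 9.535).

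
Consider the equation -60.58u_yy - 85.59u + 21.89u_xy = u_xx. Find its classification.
Rewriting in standard form: -u_xx + 21.89u_xy - 60.58u_yy - 85.59u = 0. Hyperbolic. (A = -1, B = 21.89, C = -60.58 gives B² - 4AC = 236.8521.)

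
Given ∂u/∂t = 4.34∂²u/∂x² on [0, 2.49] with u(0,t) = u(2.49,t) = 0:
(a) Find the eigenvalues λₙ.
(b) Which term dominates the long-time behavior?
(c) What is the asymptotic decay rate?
Eigenvalues: λₙ = 4.34n²π²/2.49².
First three modes:
  n=1: λ₁ = 4.34π²/2.49² ≈ 6.909
  n=2: λ₂ = 17.36π²/2.49² ≈ 27.634 (4× faster decay)
  n=3: λ₃ = 39.06π²/2.49² ≈ 62.178 (9× faster decay)
As t → ∞, higher modes decay exponentially faster. The n=1 mode dominates: u ~ c₁ sin(πx/2.49) e^{-λ₁t}.
Decay rate: λ₁ = 4.34π²/2.49² ≈ 6.909.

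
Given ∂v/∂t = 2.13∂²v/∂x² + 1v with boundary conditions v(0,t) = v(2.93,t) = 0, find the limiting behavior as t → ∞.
v → 0. Diffusion dominates reaction (r=1 < κπ²/L²≈2.45); solution decays.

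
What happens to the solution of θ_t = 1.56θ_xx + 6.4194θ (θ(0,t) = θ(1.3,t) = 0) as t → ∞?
θ → 0. Diffusion dominates reaction (r=6.4194 < κπ²/L²≈9.11); solution decays.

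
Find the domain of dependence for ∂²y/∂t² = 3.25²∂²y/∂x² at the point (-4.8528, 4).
Domain of dependence: [-17.8528, 8.1472]. Signals travel at speed 3.25, so data within |x - -4.8528| ≤ 3.25·4 = 13 can reach the point.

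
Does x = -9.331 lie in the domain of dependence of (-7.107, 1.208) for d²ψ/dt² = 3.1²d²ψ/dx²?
Yes. The domain of dependence is [-10.8518, -3.3622], and -9.331 ∈ [-10.8518, -3.3622].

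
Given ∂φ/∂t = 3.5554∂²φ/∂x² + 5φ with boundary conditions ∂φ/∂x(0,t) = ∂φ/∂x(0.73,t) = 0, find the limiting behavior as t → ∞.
φ grows unboundedly. With Neumann BCs the constant mode has diffusion eigenvalue 0, so any r > 0 makes it grow like e^(5t); solution grows exponentially.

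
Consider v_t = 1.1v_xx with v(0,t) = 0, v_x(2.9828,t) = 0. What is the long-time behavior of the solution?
As t → ∞, v → 0. Heat escapes through the Dirichlet boundary.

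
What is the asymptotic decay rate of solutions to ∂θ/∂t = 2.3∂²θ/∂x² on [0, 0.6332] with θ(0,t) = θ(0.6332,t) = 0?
Eigenvalues: λₙ = 2.3n²π²/0.6332².
First three modes:
  n=1: λ₁ = 2.3π²/0.6332² ≈ 56.617
  n=2: λ₂ = 9.2π²/0.6332² ≈ 226.467 (4× faster decay)
  n=3: λ₃ = 20.7π²/0.6332² ≈ 509.552 (9× faster decay)
As t → ∞, higher modes decay exponentially faster. The n=1 mode dominates: θ ~ c₁ sin(πx/0.6332) e^{-λ₁t}.
Decay rate: λ₁ = 2.3π²/0.6332² ≈ 56.617.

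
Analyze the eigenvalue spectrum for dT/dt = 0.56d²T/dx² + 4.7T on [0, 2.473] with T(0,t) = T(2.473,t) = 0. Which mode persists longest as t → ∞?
Eigenvalues: λₙ = 0.56n²π²/2.473² - 4.7.
First three modes:
  n=1: λ₁ = 0.56π²/2.473² - 4.7 ≈ -3.796
  n=2: λ₂ = 2.24π²/2.473² - 4.7 ≈ -1.085
  n=3: λ₃ = 5.04π²/2.473² - 4.7 ≈ 3.434
Since 0.56π²/2.473² ≈ 0.904 < 4.7, λ₁ < 0.
The n=1 mode grows fastest (−λₙ is largest for n=1) → dominates.
Asymptotic: T ~ c₁ sin(πx/2.473) e^{3.796t} (exponential growth at rate −λ₁ ≈ 3.796).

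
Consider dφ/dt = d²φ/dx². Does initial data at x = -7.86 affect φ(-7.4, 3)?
Yes, for any finite x. The heat equation has infinite propagation speed, so all initial data affects all points at any t > 0.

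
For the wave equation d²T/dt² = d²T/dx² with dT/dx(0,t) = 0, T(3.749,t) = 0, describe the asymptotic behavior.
T oscillates (no decay). Energy is conserved; the solution oscillates indefinitely as standing waves.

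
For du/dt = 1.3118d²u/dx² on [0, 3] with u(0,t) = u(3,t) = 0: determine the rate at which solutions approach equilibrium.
Eigenvalues: λₙ = 1.3118n²π²/3².
First three modes:
  n=1: λ₁ = 1.3118π²/3² ≈ 1.439
  n=2: λ₂ = 5.2472π²/3² ≈ 5.754 (4× faster decay)
  n=3: λ₃ = 11.8062π²/3² ≈ 12.947 (9× faster decay)
As t → ∞, higher modes decay exponentially faster. The n=1 mode dominates: u ~ c₁ sin(πx/3) e^{-λ₁t}.
Decay rate: λ₁ = 1.3118π²/3² ≈ 1.439.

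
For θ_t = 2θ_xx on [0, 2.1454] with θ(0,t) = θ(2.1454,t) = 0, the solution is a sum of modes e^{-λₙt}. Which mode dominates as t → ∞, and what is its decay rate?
Eigenvalues: λₙ = 2n²π²/2.1454².
First three modes:
  n=1: λ₁ = 2π²/2.1454² ≈ 4.289
  n=2: λ₂ = 8π²/2.1454² ≈ 17.154 (4× faster decay)
  n=3: λ₃ = 18π²/2.1454² ≈ 38.597 (9× faster decay)
As t → ∞, higher modes decay exponentially faster. The n=1 mode dominates: θ ~ c₁ sin(πx/2.1454) e^{-λ₁t}.
Decay rate: λ₁ = 2π²/2.1454² ≈ 4.289.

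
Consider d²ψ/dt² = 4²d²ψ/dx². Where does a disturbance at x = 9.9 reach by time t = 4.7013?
Domain of influence: [-8.9052, 28.7052]. Data at x = 9.9 spreads outward at speed 4.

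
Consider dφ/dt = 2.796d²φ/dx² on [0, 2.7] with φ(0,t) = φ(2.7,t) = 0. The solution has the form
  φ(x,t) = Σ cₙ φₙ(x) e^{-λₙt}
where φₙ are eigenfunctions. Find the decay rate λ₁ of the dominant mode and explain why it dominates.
Eigenvalues: λₙ = 2.796n²π²/2.7².
First three modes:
  n=1: λ₁ = 2.796π²/2.7² ≈ 3.785
  n=2: λ₂ = 11.184π²/2.7² ≈ 15.142 (4× faster decay)
  n=3: λ₃ = 25.164π²/2.7² ≈ 34.068 (9× faster decay)
As t → ∞, higher modes decay exponentially faster. The n=1 mode dominates: φ ~ c₁ sin(πx/2.7) e^{-λ₁t}.
Decay rate: λ₁ = 2.796π²/2.7² ≈ 3.785.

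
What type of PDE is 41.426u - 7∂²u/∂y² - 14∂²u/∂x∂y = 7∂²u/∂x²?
Rewriting in standard form: -7∂²u/∂x² - 14∂²u/∂x∂y - 7∂²u/∂y² + 41.426u = 0. With A = -7, B = -14, C = -7, the discriminant is 0. This is a parabolic PDE.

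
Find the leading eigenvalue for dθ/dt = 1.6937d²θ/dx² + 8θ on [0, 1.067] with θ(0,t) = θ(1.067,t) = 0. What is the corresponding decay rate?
Eigenvalues: λₙ = 1.6937n²π²/1.067² - 8.
First three modes:
  n=1: λ₁ = 1.6937π²/1.067² - 8 ≈ 6.683
  n=2: λ₂ = 6.7748π²/1.067² - 8 ≈ 50.731
  n=3: λ₃ = 15.2433π²/1.067² - 8 ≈ 124.145
Since 1.6937π²/1.067² ≈ 14.683 > 8, all λₙ > 0.
The n=1 mode decays slowest → dominates as t → ∞.
Asymptotic: θ ~ c₁ sin(πx/1.067) e^{-λ₁t} with decay rate λ₁ ≈ 6.683.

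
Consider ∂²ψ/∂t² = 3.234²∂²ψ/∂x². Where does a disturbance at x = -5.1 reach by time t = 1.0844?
Domain of influence: [-8.6069496, -1.5930504]. Data at x = -5.1 spreads outward at speed 3.234.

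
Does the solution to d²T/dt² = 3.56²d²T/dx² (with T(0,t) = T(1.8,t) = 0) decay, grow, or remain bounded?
T oscillates (no decay). Energy is conserved; the solution oscillates indefinitely as standing waves.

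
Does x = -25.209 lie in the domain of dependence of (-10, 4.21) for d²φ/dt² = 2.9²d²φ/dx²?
No. The domain of dependence is [-22.209, 2.209], and -25.209 is outside this interval.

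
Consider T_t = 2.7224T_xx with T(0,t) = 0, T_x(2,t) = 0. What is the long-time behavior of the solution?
As t → ∞, T → 0. Heat escapes through the Dirichlet boundary.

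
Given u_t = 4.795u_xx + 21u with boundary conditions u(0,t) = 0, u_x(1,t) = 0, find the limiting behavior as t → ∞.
u grows unboundedly. Reaction dominates diffusion (r=21 > κπ²/(4L²)≈11.83); solution grows exponentially.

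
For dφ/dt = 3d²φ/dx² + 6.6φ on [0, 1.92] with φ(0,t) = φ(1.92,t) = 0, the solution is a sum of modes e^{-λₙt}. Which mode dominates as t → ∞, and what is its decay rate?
Eigenvalues: λₙ = 3n²π²/1.92² - 6.6.
First three modes:
  n=1: λ₁ = 3π²/1.92² - 6.6 ≈ 1.432
  n=2: λ₂ = 12π²/1.92² - 6.6 ≈ 25.528
  n=3: λ₃ = 27π²/1.92² - 6.6 ≈ 65.687
Since 3π²/1.92² ≈ 8.032 > 6.6, all λₙ > 0.
The n=1 mode decays slowest → dominates as t → ∞.
Asymptotic: φ ~ c₁ sin(πx/1.92) e^{-λ₁t} with decay rate λ₁ ≈ 1.432.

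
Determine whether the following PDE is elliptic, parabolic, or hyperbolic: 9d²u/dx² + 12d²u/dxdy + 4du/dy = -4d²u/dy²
Rewriting in standard form: 9d²u/dx² + 12d²u/dxdy + 4d²u/dy² + 4du/dy = 0. Coefficients: A = 9, B = 12, C = 4. B² - 4AC = 0, which is zero, so the equation is parabolic.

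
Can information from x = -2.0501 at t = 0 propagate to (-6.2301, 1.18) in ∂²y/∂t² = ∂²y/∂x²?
No. The domain of dependence is [-7.4101, -5.0501], and -2.0501 is outside this interval.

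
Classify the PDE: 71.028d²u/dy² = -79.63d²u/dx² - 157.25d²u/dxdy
Rewriting in standard form: 79.63d²u/dx² + 157.25d²u/dxdy + 71.028d²u/dy² = 0. A = 79.63, B = 157.25, C = 71.028. Discriminant B² - 4AC = 2103.72394. Since 2103.72394 > 0, hyperbolic.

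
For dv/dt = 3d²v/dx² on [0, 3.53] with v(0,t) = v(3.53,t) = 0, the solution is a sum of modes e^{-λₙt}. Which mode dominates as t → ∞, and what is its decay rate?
Eigenvalues: λₙ = 3n²π²/3.53².
First three modes:
  n=1: λ₁ = 3π²/3.53² ≈ 2.376
  n=2: λ₂ = 12π²/3.53² ≈ 9.505 (4× faster decay)
  n=3: λ₃ = 27π²/3.53² ≈ 21.385 (9× faster decay)
As t → ∞, higher modes decay exponentially faster. The n=1 mode dominates: v ~ c₁ sin(πx/3.53) e^{-λ₁t}.
Decay rate: λ₁ = 3π²/3.53² ≈ 2.376.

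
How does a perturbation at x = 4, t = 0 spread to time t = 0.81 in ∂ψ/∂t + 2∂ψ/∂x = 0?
At x = 5.62. The characteristic carries data from (4, 0) to (5.62, 0.81).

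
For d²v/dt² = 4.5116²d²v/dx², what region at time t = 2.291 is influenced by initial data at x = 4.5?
Domain of influence: [-5.8360756, 14.8360756]. Data at x = 4.5 spreads outward at speed 4.5116.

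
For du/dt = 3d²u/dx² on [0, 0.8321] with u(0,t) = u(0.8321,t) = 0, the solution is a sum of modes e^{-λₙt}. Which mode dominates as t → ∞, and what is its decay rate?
Eigenvalues: λₙ = 3n²π²/0.8321².
First three modes:
  n=1: λ₁ = 3π²/0.8321² ≈ 42.763
  n=2: λ₂ = 12π²/0.8321² ≈ 171.053 (4× faster decay)
  n=3: λ₃ = 27π²/0.8321² ≈ 384.869 (9× faster decay)
As t → ∞, higher modes decay exponentially faster. The n=1 mode dominates: u ~ c₁ sin(πx/0.8321) e^{-λ₁t}.
Decay rate: λ₁ = 3π²/0.8321² ≈ 42.763.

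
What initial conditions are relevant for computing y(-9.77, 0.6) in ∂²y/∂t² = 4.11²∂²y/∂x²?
Domain of dependence: [-12.236, -7.304]. Signals travel at speed 4.11, so data within |x - -9.77| ≤ 4.11·0.6 = 2.466 can reach the point.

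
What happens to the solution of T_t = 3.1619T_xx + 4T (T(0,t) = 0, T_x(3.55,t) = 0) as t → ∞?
T grows unboundedly. Reaction dominates diffusion (r=4 > κπ²/(4L²)≈0.62); solution grows exponentially.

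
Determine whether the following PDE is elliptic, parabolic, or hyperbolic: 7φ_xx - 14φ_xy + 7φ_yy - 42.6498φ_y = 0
Coefficients: A = 7, B = -14, C = 7. B² - 4AC = 0, which is zero, so the equation is parabolic.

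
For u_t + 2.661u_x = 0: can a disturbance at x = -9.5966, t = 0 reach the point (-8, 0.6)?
Yes. The characteristic through (-8, 0.6) passes through x = -9.5966.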